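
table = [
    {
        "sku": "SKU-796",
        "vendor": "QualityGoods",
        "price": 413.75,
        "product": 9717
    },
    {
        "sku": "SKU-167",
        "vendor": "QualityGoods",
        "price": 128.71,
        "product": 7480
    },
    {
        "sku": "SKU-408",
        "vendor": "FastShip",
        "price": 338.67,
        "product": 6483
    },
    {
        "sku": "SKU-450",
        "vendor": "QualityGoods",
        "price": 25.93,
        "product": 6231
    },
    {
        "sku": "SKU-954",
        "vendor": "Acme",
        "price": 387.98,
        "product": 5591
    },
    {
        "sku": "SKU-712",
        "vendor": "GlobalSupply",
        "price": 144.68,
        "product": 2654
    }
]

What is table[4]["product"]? 5591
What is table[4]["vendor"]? "Acme"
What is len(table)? 6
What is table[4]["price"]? 387.98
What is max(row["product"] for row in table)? 9717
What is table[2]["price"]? 338.67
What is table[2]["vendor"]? "FastShip"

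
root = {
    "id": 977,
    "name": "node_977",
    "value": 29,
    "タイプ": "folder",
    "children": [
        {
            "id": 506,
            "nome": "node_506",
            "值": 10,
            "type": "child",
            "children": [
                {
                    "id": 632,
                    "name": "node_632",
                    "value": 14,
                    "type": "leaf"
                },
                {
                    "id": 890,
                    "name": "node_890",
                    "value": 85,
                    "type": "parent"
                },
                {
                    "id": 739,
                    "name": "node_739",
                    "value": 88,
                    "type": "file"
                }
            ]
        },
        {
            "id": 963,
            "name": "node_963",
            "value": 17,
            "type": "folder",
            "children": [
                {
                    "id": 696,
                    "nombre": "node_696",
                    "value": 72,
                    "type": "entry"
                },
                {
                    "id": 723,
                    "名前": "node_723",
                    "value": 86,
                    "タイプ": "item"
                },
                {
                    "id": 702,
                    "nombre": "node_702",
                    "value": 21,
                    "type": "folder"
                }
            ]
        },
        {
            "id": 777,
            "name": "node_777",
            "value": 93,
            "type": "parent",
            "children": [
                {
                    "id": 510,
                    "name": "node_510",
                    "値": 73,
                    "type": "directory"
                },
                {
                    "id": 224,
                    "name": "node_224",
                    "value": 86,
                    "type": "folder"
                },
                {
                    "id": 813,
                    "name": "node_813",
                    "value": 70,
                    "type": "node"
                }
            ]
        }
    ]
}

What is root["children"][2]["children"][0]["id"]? 510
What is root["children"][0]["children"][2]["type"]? "file"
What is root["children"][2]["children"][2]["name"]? "node_813"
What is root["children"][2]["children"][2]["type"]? "node"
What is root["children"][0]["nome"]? "node_506"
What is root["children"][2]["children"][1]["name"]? "node_224"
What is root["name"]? "node_977"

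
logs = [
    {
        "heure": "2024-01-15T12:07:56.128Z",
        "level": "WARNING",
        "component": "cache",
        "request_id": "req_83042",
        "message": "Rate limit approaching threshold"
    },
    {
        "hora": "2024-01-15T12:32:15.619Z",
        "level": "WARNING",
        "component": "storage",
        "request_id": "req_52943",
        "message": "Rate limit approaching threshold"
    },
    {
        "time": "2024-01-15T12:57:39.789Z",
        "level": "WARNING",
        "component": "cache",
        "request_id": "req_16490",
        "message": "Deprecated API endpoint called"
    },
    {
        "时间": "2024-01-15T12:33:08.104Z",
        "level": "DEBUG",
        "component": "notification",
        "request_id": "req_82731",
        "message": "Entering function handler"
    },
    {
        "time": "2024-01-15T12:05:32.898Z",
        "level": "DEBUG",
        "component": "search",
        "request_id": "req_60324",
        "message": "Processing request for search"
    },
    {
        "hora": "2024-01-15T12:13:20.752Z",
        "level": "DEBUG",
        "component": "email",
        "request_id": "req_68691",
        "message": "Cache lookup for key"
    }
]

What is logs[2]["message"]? "Deprecated API endpoint called"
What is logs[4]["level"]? "DEBUG"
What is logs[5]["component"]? "email"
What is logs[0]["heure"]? "2024-01-15T12:07:56.128Z"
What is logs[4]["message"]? "Processing request for search"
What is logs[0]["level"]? "WARNING"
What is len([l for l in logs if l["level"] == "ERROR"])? 0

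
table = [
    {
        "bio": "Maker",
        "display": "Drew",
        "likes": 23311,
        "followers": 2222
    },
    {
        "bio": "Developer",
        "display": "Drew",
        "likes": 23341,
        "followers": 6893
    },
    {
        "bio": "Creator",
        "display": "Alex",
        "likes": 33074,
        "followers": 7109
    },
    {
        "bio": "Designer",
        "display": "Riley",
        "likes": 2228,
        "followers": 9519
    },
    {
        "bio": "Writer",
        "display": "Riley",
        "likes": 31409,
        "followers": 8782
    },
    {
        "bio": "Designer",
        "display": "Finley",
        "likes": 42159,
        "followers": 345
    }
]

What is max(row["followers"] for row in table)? 9519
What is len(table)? 6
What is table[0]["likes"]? 23311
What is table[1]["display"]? "Drew"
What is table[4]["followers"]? 8782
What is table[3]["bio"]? "Designer"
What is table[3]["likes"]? 2228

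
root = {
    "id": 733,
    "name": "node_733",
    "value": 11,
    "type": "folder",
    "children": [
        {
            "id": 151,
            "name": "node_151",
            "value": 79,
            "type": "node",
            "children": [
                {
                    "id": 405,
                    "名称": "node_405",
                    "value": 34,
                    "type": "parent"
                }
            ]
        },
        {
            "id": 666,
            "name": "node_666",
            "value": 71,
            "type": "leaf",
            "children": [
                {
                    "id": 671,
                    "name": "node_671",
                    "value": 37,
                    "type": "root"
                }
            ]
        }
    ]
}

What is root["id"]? 733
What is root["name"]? "node_733"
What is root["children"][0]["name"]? "node_151"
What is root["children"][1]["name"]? "node_666"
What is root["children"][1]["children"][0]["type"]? "root"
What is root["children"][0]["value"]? 79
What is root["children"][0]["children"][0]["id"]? 405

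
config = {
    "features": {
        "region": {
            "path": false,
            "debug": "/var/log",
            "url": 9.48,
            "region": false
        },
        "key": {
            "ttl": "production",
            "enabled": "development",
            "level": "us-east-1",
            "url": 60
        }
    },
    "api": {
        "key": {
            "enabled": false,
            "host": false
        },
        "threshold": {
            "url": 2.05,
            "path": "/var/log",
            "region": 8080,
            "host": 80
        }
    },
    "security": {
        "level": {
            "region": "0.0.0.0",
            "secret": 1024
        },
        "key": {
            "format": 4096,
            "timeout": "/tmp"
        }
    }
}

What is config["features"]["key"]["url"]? 60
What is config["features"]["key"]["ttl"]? "production"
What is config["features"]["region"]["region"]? False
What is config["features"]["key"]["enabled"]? "development"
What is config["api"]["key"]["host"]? False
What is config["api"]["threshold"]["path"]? "/var/log"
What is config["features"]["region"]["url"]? 9.48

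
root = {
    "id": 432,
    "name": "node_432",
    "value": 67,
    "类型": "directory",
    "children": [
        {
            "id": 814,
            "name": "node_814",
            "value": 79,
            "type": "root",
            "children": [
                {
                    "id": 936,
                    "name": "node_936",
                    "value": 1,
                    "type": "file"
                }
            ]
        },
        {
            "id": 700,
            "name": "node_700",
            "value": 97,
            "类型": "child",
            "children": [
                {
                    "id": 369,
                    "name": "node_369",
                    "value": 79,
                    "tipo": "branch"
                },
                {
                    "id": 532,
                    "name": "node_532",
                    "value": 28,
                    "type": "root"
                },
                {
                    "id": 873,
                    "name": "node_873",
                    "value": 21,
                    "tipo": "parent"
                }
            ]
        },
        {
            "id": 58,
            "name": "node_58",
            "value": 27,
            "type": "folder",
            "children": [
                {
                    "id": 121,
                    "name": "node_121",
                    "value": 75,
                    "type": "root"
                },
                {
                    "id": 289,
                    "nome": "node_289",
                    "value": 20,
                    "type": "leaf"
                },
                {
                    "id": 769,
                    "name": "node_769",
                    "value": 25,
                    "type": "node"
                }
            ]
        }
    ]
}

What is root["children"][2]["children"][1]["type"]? "leaf"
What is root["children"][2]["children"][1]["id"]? 289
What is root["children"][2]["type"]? "folder"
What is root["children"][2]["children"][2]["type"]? "node"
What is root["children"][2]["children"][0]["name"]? "node_121"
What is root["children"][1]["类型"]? "child"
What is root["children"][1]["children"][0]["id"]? 369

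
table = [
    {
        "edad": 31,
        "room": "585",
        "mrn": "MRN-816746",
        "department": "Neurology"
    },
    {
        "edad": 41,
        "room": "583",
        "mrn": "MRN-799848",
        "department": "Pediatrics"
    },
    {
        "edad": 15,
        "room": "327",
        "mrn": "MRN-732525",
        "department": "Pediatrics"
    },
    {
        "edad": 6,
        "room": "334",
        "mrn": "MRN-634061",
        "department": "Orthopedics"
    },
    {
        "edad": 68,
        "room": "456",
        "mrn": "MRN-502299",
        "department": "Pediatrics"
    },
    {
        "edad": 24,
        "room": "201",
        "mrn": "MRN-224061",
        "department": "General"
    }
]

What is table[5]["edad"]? 24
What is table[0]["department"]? "Neurology"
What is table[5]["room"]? "201"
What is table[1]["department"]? "Pediatrics"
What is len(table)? 6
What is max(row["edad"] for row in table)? 68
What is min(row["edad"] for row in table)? 6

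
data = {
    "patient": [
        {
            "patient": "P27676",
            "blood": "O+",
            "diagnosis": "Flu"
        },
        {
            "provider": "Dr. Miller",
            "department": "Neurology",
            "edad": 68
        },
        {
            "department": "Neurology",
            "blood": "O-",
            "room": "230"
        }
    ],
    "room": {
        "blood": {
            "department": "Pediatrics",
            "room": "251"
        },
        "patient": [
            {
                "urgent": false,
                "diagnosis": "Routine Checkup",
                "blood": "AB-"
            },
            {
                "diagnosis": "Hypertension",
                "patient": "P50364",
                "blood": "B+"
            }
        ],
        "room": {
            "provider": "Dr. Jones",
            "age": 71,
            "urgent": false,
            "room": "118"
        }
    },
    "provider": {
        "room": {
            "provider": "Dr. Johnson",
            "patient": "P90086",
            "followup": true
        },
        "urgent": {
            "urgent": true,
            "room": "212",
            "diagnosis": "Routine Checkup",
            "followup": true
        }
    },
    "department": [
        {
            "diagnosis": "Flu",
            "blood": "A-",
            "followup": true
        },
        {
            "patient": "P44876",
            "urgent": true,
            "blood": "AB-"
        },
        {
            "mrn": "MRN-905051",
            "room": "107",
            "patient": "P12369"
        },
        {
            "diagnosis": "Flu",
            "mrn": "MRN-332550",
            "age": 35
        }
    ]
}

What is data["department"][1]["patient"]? "P44876"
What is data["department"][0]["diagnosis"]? "Flu"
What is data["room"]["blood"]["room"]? "251"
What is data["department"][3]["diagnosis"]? "Flu"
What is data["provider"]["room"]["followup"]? True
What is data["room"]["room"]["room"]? "118"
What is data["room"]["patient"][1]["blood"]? "B+"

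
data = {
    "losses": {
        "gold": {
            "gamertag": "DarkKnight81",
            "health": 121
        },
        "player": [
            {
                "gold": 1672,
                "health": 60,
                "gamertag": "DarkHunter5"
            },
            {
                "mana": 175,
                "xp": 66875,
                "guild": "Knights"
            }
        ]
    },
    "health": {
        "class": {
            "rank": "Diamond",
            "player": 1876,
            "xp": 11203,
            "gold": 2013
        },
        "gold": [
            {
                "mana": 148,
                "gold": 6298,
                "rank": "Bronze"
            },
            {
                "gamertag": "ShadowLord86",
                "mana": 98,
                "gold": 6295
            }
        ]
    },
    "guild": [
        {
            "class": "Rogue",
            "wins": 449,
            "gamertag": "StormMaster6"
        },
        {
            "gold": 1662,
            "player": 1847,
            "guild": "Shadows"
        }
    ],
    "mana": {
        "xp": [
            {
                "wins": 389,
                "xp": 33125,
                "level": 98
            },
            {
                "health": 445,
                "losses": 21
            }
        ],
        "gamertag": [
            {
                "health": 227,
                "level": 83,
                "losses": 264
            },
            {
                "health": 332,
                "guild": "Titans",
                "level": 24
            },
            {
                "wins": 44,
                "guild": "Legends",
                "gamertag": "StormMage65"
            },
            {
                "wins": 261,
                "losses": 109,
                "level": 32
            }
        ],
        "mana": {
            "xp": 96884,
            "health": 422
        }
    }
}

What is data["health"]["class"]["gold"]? 2013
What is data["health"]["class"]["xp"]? 11203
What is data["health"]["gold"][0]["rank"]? "Bronze"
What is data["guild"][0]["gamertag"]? "StormMaster6"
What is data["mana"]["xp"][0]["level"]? 98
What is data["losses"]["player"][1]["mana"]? 175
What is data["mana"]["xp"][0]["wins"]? 389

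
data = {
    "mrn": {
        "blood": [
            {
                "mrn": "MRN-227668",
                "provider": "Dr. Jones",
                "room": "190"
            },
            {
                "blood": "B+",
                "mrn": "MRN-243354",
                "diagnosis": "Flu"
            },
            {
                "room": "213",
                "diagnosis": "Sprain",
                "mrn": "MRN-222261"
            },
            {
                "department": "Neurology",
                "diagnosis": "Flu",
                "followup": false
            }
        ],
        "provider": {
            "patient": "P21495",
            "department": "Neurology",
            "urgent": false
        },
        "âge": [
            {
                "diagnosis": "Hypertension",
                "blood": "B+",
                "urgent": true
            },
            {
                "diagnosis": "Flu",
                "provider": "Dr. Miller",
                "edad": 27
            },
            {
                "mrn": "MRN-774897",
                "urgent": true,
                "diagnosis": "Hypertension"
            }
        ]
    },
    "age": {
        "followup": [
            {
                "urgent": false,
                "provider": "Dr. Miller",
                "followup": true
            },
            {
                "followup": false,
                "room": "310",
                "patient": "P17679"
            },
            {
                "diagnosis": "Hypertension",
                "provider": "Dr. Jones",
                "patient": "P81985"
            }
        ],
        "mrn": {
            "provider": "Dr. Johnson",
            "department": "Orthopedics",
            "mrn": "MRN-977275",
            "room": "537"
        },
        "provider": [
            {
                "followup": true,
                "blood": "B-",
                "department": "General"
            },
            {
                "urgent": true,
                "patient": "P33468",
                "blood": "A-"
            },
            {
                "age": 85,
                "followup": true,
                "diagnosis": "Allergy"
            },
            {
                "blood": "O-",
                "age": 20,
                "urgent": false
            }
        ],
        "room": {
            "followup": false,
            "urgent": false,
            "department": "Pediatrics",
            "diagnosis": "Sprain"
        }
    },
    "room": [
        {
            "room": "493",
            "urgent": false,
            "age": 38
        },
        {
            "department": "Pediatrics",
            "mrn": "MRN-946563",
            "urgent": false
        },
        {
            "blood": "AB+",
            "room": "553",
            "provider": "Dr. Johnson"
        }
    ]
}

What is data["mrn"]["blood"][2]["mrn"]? "MRN-222261"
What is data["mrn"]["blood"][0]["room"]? "190"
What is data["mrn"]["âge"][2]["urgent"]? True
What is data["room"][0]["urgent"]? False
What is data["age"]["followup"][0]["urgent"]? False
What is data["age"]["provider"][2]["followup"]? True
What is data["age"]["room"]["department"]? "Pediatrics"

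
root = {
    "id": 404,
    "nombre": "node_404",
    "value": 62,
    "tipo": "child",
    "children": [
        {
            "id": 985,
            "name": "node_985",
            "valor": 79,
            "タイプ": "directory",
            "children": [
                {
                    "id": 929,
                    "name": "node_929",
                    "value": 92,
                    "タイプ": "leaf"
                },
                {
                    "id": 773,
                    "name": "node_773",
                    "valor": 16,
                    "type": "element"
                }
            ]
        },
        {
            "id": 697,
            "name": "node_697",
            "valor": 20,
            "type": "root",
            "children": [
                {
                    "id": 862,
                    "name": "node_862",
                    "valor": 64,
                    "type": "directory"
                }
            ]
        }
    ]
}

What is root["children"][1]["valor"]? 20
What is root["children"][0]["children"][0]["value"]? 92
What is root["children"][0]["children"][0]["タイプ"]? "leaf"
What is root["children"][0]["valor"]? 79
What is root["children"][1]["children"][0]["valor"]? 64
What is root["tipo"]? "child"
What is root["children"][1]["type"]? "root"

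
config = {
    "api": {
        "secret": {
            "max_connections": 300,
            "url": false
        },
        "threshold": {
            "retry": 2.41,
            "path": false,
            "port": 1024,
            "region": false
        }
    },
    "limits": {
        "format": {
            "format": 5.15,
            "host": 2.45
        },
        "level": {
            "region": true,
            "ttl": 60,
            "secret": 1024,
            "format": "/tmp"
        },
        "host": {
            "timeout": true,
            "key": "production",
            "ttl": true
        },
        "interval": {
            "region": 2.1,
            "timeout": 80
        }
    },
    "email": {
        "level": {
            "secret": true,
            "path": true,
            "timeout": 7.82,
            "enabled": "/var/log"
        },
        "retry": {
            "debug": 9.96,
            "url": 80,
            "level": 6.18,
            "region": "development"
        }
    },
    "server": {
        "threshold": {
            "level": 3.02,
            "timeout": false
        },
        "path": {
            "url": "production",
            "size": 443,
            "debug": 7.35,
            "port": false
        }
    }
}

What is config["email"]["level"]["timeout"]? 7.82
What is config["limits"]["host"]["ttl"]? True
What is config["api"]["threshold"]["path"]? False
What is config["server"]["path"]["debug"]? 7.35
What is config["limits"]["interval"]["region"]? 2.1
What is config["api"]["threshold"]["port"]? 1024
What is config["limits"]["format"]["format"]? 5.15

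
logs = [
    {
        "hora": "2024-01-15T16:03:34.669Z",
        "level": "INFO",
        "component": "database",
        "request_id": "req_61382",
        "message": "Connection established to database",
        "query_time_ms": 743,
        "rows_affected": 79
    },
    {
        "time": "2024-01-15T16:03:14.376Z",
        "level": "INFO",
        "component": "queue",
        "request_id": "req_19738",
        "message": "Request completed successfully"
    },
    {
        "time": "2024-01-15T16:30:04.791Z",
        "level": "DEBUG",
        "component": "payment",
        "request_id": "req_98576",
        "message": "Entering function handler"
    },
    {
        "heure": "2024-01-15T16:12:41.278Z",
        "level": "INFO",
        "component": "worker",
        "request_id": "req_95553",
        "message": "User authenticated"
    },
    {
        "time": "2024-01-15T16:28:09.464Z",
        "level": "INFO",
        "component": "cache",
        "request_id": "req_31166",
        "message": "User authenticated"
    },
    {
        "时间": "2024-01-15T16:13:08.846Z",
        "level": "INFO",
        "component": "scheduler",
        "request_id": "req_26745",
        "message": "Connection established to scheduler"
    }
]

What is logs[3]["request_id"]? "req_95553"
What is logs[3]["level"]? "INFO"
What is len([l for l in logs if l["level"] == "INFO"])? 5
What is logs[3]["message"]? "User authenticated"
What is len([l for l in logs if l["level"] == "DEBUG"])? 1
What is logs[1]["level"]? "INFO"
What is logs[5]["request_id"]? "req_26745"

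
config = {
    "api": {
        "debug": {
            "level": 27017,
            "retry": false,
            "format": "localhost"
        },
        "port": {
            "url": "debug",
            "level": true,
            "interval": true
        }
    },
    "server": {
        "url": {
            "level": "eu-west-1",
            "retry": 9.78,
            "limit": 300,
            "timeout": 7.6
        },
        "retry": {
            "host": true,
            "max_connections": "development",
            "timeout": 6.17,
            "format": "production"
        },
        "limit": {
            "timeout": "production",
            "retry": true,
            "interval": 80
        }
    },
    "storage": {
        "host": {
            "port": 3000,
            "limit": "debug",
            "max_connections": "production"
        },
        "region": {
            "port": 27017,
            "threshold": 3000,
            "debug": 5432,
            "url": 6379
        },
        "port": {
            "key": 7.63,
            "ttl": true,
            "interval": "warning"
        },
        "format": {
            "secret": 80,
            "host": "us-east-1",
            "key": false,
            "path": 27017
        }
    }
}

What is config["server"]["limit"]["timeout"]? "production"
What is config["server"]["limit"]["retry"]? True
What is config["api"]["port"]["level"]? True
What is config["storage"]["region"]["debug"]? 5432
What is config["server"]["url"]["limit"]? 300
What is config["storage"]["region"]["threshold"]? 3000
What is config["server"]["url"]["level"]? "eu-west-1"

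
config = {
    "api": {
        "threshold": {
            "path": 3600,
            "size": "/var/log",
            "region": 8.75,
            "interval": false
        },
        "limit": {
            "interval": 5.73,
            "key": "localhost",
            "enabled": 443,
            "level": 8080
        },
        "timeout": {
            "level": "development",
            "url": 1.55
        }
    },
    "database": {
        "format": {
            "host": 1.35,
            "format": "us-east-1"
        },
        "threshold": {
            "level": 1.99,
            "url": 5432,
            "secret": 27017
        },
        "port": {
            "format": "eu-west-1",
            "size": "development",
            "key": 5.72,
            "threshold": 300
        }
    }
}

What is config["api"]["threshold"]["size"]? "/var/log"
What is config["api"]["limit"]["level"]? 8080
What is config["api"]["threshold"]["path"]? 3600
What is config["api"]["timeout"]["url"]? 1.55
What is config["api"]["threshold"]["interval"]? False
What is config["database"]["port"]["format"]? "eu-west-1"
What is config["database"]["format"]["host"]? 1.35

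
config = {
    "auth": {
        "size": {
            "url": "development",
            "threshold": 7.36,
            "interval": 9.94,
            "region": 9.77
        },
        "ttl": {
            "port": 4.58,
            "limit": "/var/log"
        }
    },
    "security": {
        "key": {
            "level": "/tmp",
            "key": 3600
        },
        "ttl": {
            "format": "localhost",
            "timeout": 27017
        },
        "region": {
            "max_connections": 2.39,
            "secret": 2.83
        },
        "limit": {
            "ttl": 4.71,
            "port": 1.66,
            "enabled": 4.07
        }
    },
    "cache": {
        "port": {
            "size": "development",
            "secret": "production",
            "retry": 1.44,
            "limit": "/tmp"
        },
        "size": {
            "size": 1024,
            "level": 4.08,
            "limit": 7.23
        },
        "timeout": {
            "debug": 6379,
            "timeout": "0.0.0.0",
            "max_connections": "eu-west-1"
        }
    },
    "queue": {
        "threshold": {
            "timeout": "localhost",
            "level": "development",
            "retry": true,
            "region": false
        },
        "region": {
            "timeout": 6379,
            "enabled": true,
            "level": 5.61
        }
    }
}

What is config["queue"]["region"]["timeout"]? 6379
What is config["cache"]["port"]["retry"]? 1.44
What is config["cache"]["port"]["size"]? "development"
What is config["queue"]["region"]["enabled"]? True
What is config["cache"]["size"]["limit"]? 7.23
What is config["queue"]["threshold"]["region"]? False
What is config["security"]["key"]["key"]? 3600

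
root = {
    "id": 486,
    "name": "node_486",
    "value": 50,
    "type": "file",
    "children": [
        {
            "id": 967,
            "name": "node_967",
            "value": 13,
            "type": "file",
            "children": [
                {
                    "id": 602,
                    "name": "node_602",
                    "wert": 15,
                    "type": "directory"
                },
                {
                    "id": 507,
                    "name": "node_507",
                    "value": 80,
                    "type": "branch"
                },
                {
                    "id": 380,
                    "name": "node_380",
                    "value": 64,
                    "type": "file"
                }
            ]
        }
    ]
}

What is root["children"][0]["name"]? "node_967"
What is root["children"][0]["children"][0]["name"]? "node_602"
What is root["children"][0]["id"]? 967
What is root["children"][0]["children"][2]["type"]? "file"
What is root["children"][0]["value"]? 13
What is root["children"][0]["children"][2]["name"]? "node_380"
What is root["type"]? "file"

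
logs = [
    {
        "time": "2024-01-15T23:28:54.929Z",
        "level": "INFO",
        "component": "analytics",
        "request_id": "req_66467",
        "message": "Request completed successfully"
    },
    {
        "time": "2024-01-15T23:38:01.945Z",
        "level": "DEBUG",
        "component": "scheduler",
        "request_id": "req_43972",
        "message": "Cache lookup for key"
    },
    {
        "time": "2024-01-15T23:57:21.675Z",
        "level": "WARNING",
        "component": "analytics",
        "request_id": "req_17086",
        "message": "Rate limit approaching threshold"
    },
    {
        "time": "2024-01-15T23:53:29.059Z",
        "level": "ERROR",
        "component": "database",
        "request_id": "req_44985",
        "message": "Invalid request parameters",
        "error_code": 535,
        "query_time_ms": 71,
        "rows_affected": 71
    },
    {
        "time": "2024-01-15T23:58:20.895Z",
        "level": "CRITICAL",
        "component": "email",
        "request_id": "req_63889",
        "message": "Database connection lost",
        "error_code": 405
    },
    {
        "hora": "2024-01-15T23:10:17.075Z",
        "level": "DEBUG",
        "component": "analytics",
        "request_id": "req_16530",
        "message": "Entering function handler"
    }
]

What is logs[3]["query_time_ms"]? 71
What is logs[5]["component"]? "analytics"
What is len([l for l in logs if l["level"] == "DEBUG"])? 2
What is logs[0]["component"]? "analytics"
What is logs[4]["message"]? "Database connection lost"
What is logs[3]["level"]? "ERROR"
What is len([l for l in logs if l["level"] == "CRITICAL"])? 1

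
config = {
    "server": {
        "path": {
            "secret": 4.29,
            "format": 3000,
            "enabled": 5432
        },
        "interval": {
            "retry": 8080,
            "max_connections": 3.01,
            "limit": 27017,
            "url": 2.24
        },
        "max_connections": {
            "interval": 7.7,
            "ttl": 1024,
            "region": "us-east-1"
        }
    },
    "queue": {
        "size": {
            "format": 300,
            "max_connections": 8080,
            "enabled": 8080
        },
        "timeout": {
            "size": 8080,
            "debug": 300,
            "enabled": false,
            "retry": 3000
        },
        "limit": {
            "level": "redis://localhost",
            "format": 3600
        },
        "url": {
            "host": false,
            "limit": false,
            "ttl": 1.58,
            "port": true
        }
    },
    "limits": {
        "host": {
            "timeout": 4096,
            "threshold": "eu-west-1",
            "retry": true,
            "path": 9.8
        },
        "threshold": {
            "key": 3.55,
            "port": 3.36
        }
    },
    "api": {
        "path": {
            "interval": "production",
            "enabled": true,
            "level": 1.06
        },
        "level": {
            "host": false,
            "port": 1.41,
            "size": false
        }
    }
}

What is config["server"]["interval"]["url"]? 2.24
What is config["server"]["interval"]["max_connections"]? 3.01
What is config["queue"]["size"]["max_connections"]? 8080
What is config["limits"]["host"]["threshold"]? "eu-west-1"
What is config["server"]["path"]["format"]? 3000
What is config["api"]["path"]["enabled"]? True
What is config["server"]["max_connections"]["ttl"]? 1024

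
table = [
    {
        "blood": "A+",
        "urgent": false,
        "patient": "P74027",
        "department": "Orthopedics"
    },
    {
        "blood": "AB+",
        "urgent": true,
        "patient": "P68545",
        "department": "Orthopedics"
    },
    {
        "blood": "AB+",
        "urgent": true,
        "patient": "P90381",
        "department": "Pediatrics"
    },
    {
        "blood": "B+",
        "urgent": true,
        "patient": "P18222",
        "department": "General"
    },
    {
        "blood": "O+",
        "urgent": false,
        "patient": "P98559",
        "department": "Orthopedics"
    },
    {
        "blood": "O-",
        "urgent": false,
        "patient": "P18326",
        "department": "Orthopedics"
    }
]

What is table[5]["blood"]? "O-"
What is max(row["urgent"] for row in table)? True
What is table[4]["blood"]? "O+"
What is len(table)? 6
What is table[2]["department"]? "Pediatrics"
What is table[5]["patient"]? "P18326"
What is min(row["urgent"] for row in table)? False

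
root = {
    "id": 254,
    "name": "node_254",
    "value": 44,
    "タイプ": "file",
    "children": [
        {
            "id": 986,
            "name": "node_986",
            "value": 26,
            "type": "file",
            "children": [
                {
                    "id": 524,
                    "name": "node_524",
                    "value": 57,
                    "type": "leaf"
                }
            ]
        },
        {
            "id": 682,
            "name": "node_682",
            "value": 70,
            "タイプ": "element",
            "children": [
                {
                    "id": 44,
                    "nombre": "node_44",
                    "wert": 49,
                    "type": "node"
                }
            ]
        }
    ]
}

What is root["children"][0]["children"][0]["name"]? "node_524"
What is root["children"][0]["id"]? 986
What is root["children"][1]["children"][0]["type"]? "node"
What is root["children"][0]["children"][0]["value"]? 57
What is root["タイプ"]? "file"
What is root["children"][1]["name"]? "node_682"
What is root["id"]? 254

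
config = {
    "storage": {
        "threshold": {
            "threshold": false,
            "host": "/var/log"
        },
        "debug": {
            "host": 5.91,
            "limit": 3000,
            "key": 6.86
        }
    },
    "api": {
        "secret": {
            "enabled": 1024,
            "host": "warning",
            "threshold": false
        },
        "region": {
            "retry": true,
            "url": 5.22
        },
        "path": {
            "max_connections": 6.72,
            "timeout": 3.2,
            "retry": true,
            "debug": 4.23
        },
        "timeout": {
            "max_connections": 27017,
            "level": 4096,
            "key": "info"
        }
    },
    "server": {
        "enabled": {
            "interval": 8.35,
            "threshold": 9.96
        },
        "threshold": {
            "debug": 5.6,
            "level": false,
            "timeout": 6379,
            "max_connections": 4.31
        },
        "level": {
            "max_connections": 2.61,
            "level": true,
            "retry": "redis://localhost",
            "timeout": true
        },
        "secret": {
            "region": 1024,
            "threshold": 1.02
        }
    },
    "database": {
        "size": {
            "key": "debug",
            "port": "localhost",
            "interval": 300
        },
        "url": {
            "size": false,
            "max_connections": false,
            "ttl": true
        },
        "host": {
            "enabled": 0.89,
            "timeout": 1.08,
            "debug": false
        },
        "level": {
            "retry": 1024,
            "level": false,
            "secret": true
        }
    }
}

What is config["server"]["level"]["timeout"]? True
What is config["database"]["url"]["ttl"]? True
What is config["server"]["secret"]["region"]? 1024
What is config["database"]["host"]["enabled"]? 0.89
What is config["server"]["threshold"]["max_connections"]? 4.31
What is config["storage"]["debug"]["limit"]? 3000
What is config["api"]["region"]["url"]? 5.22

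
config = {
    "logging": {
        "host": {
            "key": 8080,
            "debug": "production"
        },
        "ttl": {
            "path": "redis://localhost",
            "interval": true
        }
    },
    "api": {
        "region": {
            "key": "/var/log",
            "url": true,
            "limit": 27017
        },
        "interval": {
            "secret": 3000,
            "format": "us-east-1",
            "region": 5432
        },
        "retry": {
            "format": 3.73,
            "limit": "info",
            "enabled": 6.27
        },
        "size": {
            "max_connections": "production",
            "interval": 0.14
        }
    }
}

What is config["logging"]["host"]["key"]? 8080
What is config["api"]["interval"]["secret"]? 3000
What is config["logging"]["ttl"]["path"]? "redis://localhost"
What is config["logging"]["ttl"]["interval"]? True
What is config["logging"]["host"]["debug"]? "production"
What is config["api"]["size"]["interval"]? 0.14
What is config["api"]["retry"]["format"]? 3.73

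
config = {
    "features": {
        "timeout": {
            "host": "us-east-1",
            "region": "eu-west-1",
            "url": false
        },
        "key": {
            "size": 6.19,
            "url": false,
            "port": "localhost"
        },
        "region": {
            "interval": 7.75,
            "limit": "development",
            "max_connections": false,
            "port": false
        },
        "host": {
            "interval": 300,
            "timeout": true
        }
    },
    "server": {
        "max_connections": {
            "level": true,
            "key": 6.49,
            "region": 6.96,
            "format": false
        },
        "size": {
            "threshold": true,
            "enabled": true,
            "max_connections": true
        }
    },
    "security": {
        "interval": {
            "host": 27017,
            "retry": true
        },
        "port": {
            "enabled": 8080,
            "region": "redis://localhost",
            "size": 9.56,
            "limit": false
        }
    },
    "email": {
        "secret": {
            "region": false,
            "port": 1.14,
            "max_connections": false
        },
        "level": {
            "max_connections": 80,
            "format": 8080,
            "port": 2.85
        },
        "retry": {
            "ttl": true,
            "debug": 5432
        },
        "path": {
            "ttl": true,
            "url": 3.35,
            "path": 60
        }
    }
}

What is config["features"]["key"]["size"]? 6.19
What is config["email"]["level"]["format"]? 8080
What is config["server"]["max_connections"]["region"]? 6.96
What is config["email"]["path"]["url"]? 3.35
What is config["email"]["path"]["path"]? 60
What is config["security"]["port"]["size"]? 9.56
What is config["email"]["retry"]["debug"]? 5432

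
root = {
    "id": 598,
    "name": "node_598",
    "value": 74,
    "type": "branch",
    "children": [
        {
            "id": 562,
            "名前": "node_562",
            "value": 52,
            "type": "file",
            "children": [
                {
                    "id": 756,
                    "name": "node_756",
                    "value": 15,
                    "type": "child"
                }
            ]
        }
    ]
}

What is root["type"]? "branch"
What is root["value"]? 74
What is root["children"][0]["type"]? "file"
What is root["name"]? "node_598"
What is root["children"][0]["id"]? 562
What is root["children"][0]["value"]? 52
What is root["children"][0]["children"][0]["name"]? "node_756"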